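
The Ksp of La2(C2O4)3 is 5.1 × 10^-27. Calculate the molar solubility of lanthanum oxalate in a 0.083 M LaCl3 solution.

La2(C2O4)3(s) ⇌ 2 La^3+(aq) + 3 C2O4^2-(aq)
Ksp = [La^3+]^2[C2O4^2-]^3
Let s be the molar solubility in this solution. [La^3+] = 0.083 + 2s ≈ 0.083, [C2O4^2-] = 3s (Ksp is small, so little additional dissolves).
Ksp ≈ (0.083)^2 × (3s)^3
s = 3.0 x 10^-9 M
Check: 2s = 6.0 × 10^-9 ≪ 0.083, so the approximation is valid.

s = 3.0e-9 M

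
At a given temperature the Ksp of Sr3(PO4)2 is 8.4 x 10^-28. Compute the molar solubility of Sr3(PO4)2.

s ≈ 1.5 × 10^-6 M

Sr3(PO4)2(s) ⇌ 3 Sr^2+(aq) + 2 PO4^3-(aq)
Ksp = [Sr^2+]^3[PO4^3-]^2
With molar solubility s: [Sr^2+] = 3s, [PO4^3-] = 2s.
Substituting: Ksp = (3s)^3(2s)^2 = 108s^5
s = (8.4 x 10^-28 / 108)^(1/5) = 1.5 × 10^-6 M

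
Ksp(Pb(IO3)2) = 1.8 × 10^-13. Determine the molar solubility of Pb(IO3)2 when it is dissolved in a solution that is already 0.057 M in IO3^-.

Pb(IO3)2(s) ⇌ Pb^2+ + 2 IO3^-
Ksp = [Pb^2+][IO3^-]^2
Let s be the molar solubility in this solution. [Pb^2+] = s, [IO3^-] = 0.057 + 2s ≈ 0.057 (common-ion effect: IO3^- is already 0.057 M).
Ksp ≈ s × (0.057)^2
s = 5.5 x 10^-11 M
Check: 2s = 1.1 × 10^-10 ≪ 0.057, so the approximation is valid.

s ≈ 5.5 x 10^-11 M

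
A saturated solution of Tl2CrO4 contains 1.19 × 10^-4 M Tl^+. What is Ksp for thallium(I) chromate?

8.43 × 10^-13

Tl2CrO4(s) ⇌ 2 Tl^+ + CrO4^2-
Stoichiometry gives [CrO4^2-] = (1/2)[Tl^+] = 5.950 × 10^-5 M.
Ksp = [Tl^+]^2[CrO4^2-]
Ksp = (1.19 × 10^-4)^2 × 5.950 × 10^-5 = 8.43 x 10^-13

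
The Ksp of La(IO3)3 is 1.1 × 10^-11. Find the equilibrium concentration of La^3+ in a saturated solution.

[La^3+] ≈ 8.0 × 10^-4 M

La(IO3)3(s) ⇌ La^3+ + 3 IO3^-
Ksp = [La^3+][IO3^-]^3
If s mol/L of La(IO3)3 dissolves, [La^3+] = s and [IO3^-] = 3s.
Substituting: Ksp = s(3s)^3 = 27s^4
s^4 = 1.1 × 10^-11 / 27, so s = 7.99 × 10^-4 M
[La^3+] = s = 8.0 × 10^-4 M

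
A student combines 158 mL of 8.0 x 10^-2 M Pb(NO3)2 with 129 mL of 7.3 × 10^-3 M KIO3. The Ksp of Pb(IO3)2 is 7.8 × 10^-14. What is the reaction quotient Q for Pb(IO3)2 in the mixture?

Q ≈ 4.7e-7

Total volume = 158 + 129 = 287 mL.
[Pb^2+] = 8.0 x 10^-2 × (158/287) = 4.40 × 10^-2 M
[IO3^-] = 7.3 × 10^-3 × (129/287) = 3.28 × 10^-3 M
Pb(IO3)2(s) <=> Pb^2+ + 2 IO3^-, so Q = [Pb^2+][IO3^-]^2
Q = (4.40 x 10^-2)(3.28 × 10^-3)^2 = 4.7 × 10^-7
Q > Ksp, so Pb(IO3)2 will precipitate.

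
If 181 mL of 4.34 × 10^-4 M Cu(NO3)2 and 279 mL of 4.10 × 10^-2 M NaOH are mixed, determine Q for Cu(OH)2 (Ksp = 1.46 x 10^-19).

Total volume = 181 + 279 = 460 mL.
[Cu^2+] = 4.34 x 10^-4 × (181/460) = 1.708 × 10^-4 M
[OH^-] = 4.10 × 10^-2 × (279/460) = 2.487 x 10^-2 M
Cu(OH)2(s) ⇌ Cu^2+(aq) + 2 OH^-(aq), so Q = [Cu^2+][OH^-]^2
Q = (1.708 × 10^-4)(2.487 x 10^-2)^2 = 1.06 × 10^-7
Q > Ksp, so Cu(OH)2 will precipitate.

Q = 1.06 × 10^-7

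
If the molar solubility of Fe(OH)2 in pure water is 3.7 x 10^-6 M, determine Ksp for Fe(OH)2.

Fe(OH)2(s) ⇌ Fe^2+(aq) + 2 OH^-(aq)
For each mole of Fe(OH)2 that dissolves: [Fe^2+] = s, [OH^-] = 2s.
Ksp = [Fe^2+][OH^-]^2
Ksp = s(2s)^2 = 4s^3
Ksp = 4 × (3.7 × 10^-6)^3 = 2.0 x 10^-16

2.0e-16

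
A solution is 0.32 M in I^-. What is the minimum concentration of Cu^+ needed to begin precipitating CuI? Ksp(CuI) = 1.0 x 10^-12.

[Cu^+] = 3.1 × 10^-12 M

CuI(s) <=> Cu^+(aq) + I^-(aq)
Ksp = [Cu^+][I^-]
Precipitation begins when Q = Ksp. With [I^-] = 0.32 M:
1.0 x 10^-12 = (0.32) × [Cu^+]
[Cu^+] = (1.0 x 10^-12 / 3.2 × 10^-1) = 3.1 × 10^-12 M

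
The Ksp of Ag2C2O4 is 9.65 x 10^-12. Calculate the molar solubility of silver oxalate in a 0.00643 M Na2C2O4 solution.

Ag2C2O4(s) ⇌ 2 Ag^+(aq) + C2O4^2-(aq)
Ksp = [Ag^+]^2[C2O4^2-]
Let s be the molar solubility in this solution. [Ag^+] = 2s, [C2O4^2-] = 0.00643 + s ≈ 0.00643 (Ksp is small, so little additional dissolves).
Ksp ≈ (2s)^2 × 0.00643
s = 1.94 x 10^-5 M
Check: s = 1.9 x 10^-5 ≪ 0.00643, so the approximation is valid.

1.94 × 10^-5 M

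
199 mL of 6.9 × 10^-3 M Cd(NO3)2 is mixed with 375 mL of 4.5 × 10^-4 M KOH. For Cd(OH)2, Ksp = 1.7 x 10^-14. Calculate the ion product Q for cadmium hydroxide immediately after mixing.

Total volume = 199 + 375 = 574 mL.
[Cd^2+] = 6.9 x 10^-3 × (199/574) = 2.39 x 10^-3 M
[OH^-] = 4.5 × 10^-4 × (375/574) = 2.94 × 10^-4 M
Cd(OH)2(s) ⇌ Cd^2+ + 2 OH^-, so Q = [Cd^2+][OH^-]^2
Q = (2.39 x 10^-3)(2.94 × 10^-4)^2 = 2.1 x 10^-10
Q > Ksp, so Cd(OH)2 will precipitate.

Q ≈ 2.1e-10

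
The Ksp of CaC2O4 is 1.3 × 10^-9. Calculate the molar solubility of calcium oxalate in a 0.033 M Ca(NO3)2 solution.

s ≈ 3.9e-8 M

CaC2O4(s) ⇌ Ca^2+(aq) + C2O4^2-(aq)
Ksp = [Ca^2+][C2O4^2-]
If s mol/L dissolves here, [Ca^2+] = 0.033 + s ≈ 0.033, [C2O4^2-] = s (common-ion effect: Ca^2+ is already 0.033 M).
Ksp ≈ 0.033 × s
s = 3.9 x 10^-8 M
Check: s = 3.9 × 10^-8 ≪ 0.033, so the approximation is valid.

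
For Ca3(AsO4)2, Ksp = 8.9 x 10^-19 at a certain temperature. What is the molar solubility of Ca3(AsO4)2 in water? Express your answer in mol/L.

s ≈ 9.6 x 10^-5 M

Ca3(AsO4)2(s) <=> 3 Ca^2+(aq) + 2 AsO4^3-(aq)
Ksp = [Ca^2+]^3[AsO4^3-]^2
If s mol/L of Ca3(AsO4)2 dissolves, [Ca^2+] = 3s and [AsO4^3-] = 2s.
Ksp = (3s)^3(2s)^2 = 108s^5
s^5 = 8.9 x 10^-19 / 108, so s = 9.6 × 10^-5 M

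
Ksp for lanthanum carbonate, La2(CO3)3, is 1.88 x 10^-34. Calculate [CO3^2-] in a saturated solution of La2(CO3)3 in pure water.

[CO3^2-] ≈ 2.11e-7 M

La2(CO3)3(s) ⇌ 2 La^3+ + 3 CO3^2-
Ksp = [La^3+]^2[CO3^2-]^3
Let s = molar solubility. Then [La^3+] = 2s and [CO3^2-] = 3s.
So Ksp = (2s)^2 × (3s)^3 = 108s^5
s^5 = 1.88 x 10^-34 / 108, so s = 7.049 x 10^-8 M
[CO3^2-] = 3s = 2.11 × 10^-7 M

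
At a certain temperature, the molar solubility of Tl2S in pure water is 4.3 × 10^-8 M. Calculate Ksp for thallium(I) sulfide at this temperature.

Tl2S(s) ⇌ 2 Tl^+ + S^2-
With molar solubility s: [Tl^+] = 2s, [S^2-] = s.
Ksp = [Tl^+]^2[S^2-]
Ksp = (2s)^2s = 4s^3
Ksp = 4 × (4.3 x 10^-8)^3 = 3.2 × 10^-22

Ksp ≈ 3.2 x 10^-22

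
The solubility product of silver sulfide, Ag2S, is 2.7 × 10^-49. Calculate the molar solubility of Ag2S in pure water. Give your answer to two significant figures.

s = 4.1 × 10^-17 M

Ag2S(s) ⇌ 2 Ag^+(aq) + S^2-(aq)
Ksp = [Ag^+]^2[S^2-]
With molar solubility s: [Ag^+] = 2s, [S^2-] = s.
Ksp = (2s)^2s = 4s^3
s = (2.7 × 10^-49 / 4)^(1/3) = 4.1 × 10^-17 M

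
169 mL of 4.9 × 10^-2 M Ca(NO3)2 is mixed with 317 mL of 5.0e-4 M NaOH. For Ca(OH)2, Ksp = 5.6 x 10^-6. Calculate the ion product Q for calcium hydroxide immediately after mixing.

Q ≈ 1.8 x 10^-9

Total volume = 169 + 317 = 486 mL.
[Ca^2+] = 4.9 × 10^-2 × (169/486) = 1.70 × 10^-2 M
[OH^-] = 5.0 × 10^-4 × (317/486) = 3.26 × 10^-4 M
Ca(OH)2(s) <=> Ca^2+ + 2 OH^-, so Q = [Ca^2+][OH^-]^2
Q = (1.70 × 10^-2)(3.26 x 10^-4)^2 = 1.8 x 10^-9
Q < Ksp, so no precipitate of Ca(OH)2 forms.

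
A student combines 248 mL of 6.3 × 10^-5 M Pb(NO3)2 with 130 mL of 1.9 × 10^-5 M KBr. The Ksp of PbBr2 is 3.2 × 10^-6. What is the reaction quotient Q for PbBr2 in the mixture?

Q ≈ 1.8 × 10^-15

Total volume = 248 + 130 = 378 mL.
[Pb^2+] = 6.3 × 10^-5 × (248/378) = 4.13 × 10^-5 M
[Br^-] = 1.9 × 10^-5 × (130/378) = 6.53 × 10^-6 M
PbBr2(s) ⇌ Pb^2+ + 2 Br^-, so Q = [Pb^2+][Br^-]^2
Q = (4.13 x 10^-5)(6.53 x 10^-6)^2 = 1.8 × 10^-15
Q < Ksp, so no precipitate of PbBr2 forms.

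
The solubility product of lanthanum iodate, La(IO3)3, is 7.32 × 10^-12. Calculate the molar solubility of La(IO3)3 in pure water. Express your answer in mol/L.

s ≈ 7.22e-4 M

La(IO3)3(s) ⇌ La^3+ + 3 IO3^-
Ksp = [La^3+][IO3^-]^3
For each mole of La(IO3)3 that dissolves: [La^3+] = s, [IO3^-] = 3s.
Ksp = s(3s)^3 = 27s^4
Solving, s = (7.32 × 10^-12/27)^(1/4) = 7.22 × 10^-4 M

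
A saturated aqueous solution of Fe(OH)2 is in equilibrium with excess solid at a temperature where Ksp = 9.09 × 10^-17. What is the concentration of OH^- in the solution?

Fe(OH)2(s) <=> Fe^2+(aq) + 2 OH^-(aq)
Ksp = [Fe^2+][OH^-]^2
If s mol/L of Fe(OH)2 dissolves, [Fe^2+] = s and [OH^-] = 2s.
Ksp = s(2s)^2 = 4s^3
s = (9.09 × 10^-17 / 4)^(1/3) = 2.832 × 10^-6 M
[OH^-] = 2s = 5.66 x 10^-6 M

5.66 × 10^-6 M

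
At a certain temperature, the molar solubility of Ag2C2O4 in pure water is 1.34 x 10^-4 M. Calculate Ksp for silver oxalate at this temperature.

Ag2C2O4(s) ⇌ 2 Ag^+(aq) + C2O4^2-(aq)
With molar solubility s: [Ag^+] = 2s, [C2O4^2-] = s.
Ksp = [Ag^+]^2[C2O4^2-]
Substituting: Ksp = (2s)^2s = 4s^3
Ksp = 4 × (1.34 x 10^-4)^3 = 9.62 × 10^-12

Ksp = 9.62 × 10^-12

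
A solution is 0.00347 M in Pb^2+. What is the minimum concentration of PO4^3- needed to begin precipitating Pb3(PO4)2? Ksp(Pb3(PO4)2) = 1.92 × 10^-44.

[PO4^3-] ≈ 6.78e-19 M

Pb3(PO4)2(s) ⇌ 3 Pb^2+ + 2 PO4^3-
Ksp = [Pb^2+]^3[PO4^3-]^2
Precipitation begins when Q = Ksp. With [Pb^2+] = 0.00347 M:
1.92 × 10^-44 = (0.00347)^3 × [PO4^3-]^2
[PO4^3-] = (1.92 × 10^-44 / 4.178 × 10^-8)^(1/2) = 6.78 × 10^-19 M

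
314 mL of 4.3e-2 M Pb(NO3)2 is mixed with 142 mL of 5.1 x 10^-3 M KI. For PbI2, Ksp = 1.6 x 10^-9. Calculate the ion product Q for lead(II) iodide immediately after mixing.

7.5 x 10^-8

Total volume = 314 + 142 = 456 mL.
[Pb^2+] = 4.3 × 10^-2 × (314/456) = 2.96 × 10^-2 M
[I^-] = 5.1 × 10^-3 × (142/456) = 1.59 x 10^-3 M
PbI2(s) <=> Pb^2+(aq) + 2 I^-(aq), so Q = [Pb^2+][I^-]^2
Q = (2.96 x 10^-2)(1.59 x 10^-3)^2 = 7.5 × 10^-8
Q > Ksp, so PbI2 will precipitate.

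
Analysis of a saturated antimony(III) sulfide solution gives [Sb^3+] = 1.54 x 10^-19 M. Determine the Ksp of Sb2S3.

Ksp = 2.92e-94

Sb2S3(s) ⇌ 2 Sb^3+ + 3 S^2-
Stoichiometry gives [S^2-] = (3/2)[Sb^3+] = 2.310 × 10^-19 M.
Ksp = [Sb^3+]^2[S^2-]^3
Ksp = (1.54 × 10^-19)^2 × (2.310 x 10^-19)^3 = 2.92 x 10^-94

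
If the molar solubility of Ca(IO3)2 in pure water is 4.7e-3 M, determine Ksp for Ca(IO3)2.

Ksp ≈ 4.2 × 10^-7

Ca(IO3)2(s) ⇌ Ca^2+(aq) + 2 IO3^-(aq)
Let s = molar solubility. Then [Ca^2+] = s and [IO3^-] = 2s.
Ksp = [Ca^2+][IO3^-]^2
Ksp = s(2s)^2 = 4s^3
Ksp = 4 × (4.7 × 10^-3)^3 = 4.2 x 10^-7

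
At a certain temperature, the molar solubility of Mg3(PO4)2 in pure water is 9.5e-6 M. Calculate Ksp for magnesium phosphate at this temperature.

Mg3(PO4)2(s) ⇌ 3 Mg^2+ + 2 PO4^3-
If s mol/L of Mg3(PO4)2 dissolves, [Mg^2+] = 3s and [PO4^3-] = 2s.
Ksp = [Mg^2+]^3[PO4^3-]^2
Ksp = (3s)^3(2s)^2 = 108s^5
With s = 9.5 × 10^-6: Ksp = 8.4 × 10^-24

Ksp = 8.4e-24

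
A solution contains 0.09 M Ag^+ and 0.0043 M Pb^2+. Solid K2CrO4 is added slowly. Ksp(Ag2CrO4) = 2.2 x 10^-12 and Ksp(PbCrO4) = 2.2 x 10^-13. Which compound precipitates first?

Precipitation of each salt starts when its ion product equals its Ksp.
For Ag2CrO4: 2.2 x 10^-12 = (0.09)^2 × [CrO4^2-]  ⇒  [CrO4^2-] = 2.7 × 10^-10 M.
For PbCrO4: 2.2 x 10^-13 = 0.0043 × [CrO4^2-]  ⇒  [CrO4^2-] = 5.1 × 10^-11 M.
The salt with the lower threshold [CrO4^2-] precipitates first: PbCrO4.

PbCrO4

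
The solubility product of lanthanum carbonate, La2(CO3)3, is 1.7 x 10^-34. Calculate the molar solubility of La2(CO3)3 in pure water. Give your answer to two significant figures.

s ≈ 6.9 x 10^-8 M

La2(CO3)3(s) ⇌ 2 La^3+ + 3 CO3^2-
Ksp = [La^3+]^2[CO3^2-]^3
Let s = molar solubility. Then [La^3+] = 2s and [CO3^2-] = 3s.
Ksp = (2s)^2(3s)^3 = 108s^5
s^5 = 1.7 x 10^-34 / 108, so s = 6.9 × 10^-8 M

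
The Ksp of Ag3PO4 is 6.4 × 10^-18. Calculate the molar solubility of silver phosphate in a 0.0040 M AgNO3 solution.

Ag3PO4(s) ⇌ 3 Ag^+ + PO4^3-
Ksp = [Ag^+]^3[PO4^3-]
Let s be the molar solubility in this solution. [Ag^+] = 0.0040 + 3s ≈ 0.0040, [PO4^3-] = s (common-ion effect: Ag^+ is already 0.0040 M).
Ksp ≈ (0.0040)^3 × s
s = 1.0 x 10^-10 M
Check: 3s = 3.0 × 10^-10 ≪ 0.0040, so the approximation is valid.

s ≈ 1.0e-10 M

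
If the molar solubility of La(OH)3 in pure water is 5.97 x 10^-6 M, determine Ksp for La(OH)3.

La(OH)3(s) <=> La^3+ + 3 OH^-
With molar solubility s: [La^3+] = s, [OH^-] = 3s.
Ksp = [La^3+][OH^-]^3
Substituting: Ksp = s(3s)^3 = 27s^4
With s = 5.97 × 10^-6: Ksp = 3.43 x 10^-20

3.43e-20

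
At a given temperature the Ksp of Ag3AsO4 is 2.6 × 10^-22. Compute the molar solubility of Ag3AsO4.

Ag3AsO4(s) <=> 3 Ag^+ + AsO4^3-
Ksp = [Ag^+]^3[AsO4^3-]
If s mol/L of Ag3AsO4 dissolves, [Ag^+] = 3s and [AsO4^3-] = s.
Substituting: Ksp = (3s)^3s = 27s^4
Solving, s = (2.6 × 10^-22/27)^(1/4) = 1.8 x 10^-6 M

1.8e-6 M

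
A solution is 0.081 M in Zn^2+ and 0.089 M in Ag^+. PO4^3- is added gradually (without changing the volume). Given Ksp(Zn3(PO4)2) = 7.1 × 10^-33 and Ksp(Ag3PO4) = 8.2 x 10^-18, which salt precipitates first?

Each salt begins to precipitate when Q = Ksp, i.e. when [PO4^3-] reaches its threshold.
For Zn3(PO4)2: 7.1 × 10^-33 = (0.081)^3 × [PO4^3-]^2  ⇒  [PO4^3-] = 3.7 × 10^-15 M.
For Ag3PO4: 8.2 x 10^-18 = (0.089)^3 × [PO4^3-]  ⇒  [PO4^3-] = 1.2 × 10^-14 M.
The salt with the lower threshold [PO4^3-] precipitates first: Zn3(PO4)2.

Zn3(PO4)2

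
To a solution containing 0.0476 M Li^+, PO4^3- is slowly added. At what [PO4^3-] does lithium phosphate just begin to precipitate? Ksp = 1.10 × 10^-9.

[PO4^3-] = 1.02e-5 M

Li3PO4(s) ⇌ 3 Li^+ + PO4^3-
Ksp = [Li^+]^3[PO4^3-]
Precipitation begins when Q = Ksp. With [Li^+] = 0.0476 M:
1.10 × 10^-9 = (0.0476)^3 × [PO4^3-]
[PO4^3-] = (1.10 × 10^-9 / 1.079 x 10^-4) = 1.02 x 10^-5 M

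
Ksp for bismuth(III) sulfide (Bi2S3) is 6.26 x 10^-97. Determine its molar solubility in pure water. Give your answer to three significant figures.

s = 2.25e-20 M

Bi2S3(s) ⇌ 2 Bi^3+ + 3 S^2-
Ksp = [Bi^3+]^2[S^2-]^3
If s mol/L of Bi2S3 dissolves, [Bi^3+] = 2s and [S^2-] = 3s.
Substituting: Ksp = (2s)^2(3s)^3 = 108s^5
Solving, s = (6.26 x 10^-97/108)^(1/5) = 2.25 x 10^-20 M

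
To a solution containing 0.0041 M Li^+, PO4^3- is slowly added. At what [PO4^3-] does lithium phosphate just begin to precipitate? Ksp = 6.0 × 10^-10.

Li3PO4(s) ⇌ 3 Li^+(aq) + PO4^3-(aq)
Ksp = [Li^+]^3[PO4^3-]
Precipitation begins when Q = Ksp. With [Li^+] = 0.0041 M:
6.0 × 10^-10 = (0.0041)^3 × [PO4^3-]
[PO4^3-] = (6.0 × 10^-10 / 6.89 × 10^-8) = 8.7 × 10^-3 M

[PO4^3-] = 8.7 × 10^-3 M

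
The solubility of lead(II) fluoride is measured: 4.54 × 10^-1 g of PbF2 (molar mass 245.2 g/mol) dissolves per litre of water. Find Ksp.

Molar solubility s = (4.54 × 10^-1 g/L) / (245.2 g/mol) = 1.852 × 10^-3 M.
PbF2(s) ⇌ Pb^2+ + 2 F^-
With molar solubility s: [Pb^2+] = s, [F^-] = 2s.
Ksp = [Pb^2+][F^-]^2
Substituting: Ksp = s(2s)^2 = 4s^3
With s = 1.852 x 10^-3: Ksp = 2.54 x 10^-8

Ksp = 2.54e-8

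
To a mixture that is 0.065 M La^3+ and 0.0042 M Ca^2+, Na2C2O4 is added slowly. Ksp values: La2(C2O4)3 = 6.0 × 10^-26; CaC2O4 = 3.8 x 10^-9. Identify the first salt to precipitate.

La2(C2O4)3

Precipitation of each salt starts when its ion product equals its Ksp.
For La2(C2O4)3: 6.0 × 10^-26 = (0.065)^2 × [C2O4^2-]^3  ⇒  [C2O4^2-] = 2.4 × 10^-8 M.
For CaC2O4: 3.8 x 10^-9 = 0.0042 × [C2O4^2-]  ⇒  [C2O4^2-] = 9.0 x 10^-7 M.
The salt with the lower threshold [C2O4^2-] precipitates first: La2(C2O4)3.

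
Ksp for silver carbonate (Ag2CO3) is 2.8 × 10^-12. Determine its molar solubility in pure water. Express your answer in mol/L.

8.9e-5 M

Ag2CO3(s) ⇌ 2 Ag^+ + CO3^2-
Ksp = [Ag^+]^2[CO3^2-]
With molar solubility s: [Ag^+] = 2s, [CO3^2-] = s.
Substituting: Ksp = (2s)^2s = 4s^3
Solving, s = (2.8 × 10^-12/4)^(1/3) = 8.9 × 10^-5 M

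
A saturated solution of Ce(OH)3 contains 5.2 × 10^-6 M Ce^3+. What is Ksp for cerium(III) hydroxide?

Ksp = 2.0 x 10^-20

Ce(OH)3(s) ⇌ Ce^3+ + 3 OH^-
Stoichiometry gives [OH^-] = (3/1)[Ce^3+] = 1.56 × 10^-5 M.
Ksp = [Ce^3+][OH^-]^3
Ksp = 5.2 x 10^-6 × (1.56 x 10^-5)^3 = 2.0 x 10^-20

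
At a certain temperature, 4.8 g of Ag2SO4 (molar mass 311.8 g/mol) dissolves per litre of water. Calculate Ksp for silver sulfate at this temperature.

Ksp ≈ 1.5e-5

Molar solubility s = (4.8 g/L) / (311.8 g/mol) = 1.54 × 10^-2 M.
Ag2SO4(s) ⇌ 2 Ag^+ + SO4^2-
Let s = molar solubility. Then [Ag^+] = 2s and [SO4^2-] = s.
Ksp = [Ag^+]^2[SO4^2-]
So Ksp = (2s)^2 × s = 4s^3
With s = 1.54 x 10^-2: Ksp = 1.5 x 10^-5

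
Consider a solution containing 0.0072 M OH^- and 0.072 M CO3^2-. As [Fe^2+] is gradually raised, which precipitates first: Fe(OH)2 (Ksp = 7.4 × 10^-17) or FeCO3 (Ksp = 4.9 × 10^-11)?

Fe(OH)2

Each salt begins to precipitate when Q = Ksp, i.e. when [Fe^2+] reaches its threshold.
For Fe(OH)2: 7.4 × 10^-17 = (0.0072)^2 × [Fe^2+]  ⇒  [Fe^2+] = 1.4 x 10^-12 M.
For FeCO3: 4.9 × 10^-11 = 0.072 × [Fe^2+]  ⇒  [Fe^2+] = 6.8 x 10^-10 M.
The salt with the lower threshold [Fe^2+] precipitates first: Fe(OH)2.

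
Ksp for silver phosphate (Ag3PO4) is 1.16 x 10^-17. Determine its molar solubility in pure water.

s ≈ 2.56 x 10^-5 M

Ag3PO4(s) ⇌ 3 Ag^+ + PO4^3-
Ksp = [Ag^+]^3[PO4^3-]
With molar solubility s: [Ag^+] = 3s, [PO4^3-] = s.
Ksp = (3s)^3s = 27s^4
s = (1.16 x 10^-17 / 27)^(1/4) = 2.56 × 10^-5 M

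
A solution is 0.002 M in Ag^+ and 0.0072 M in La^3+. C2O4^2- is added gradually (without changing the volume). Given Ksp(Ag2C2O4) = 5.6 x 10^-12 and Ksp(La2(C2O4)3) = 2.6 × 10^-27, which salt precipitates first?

Precipitation of each salt starts when its ion product equals its Ksp.
For Ag2C2O4: 5.6 x 10^-12 = (0.002)^2 × [C2O4^2-]  ⇒  [C2O4^2-] = 1.4 × 10^-6 M.
For La2(C2O4)3: 2.6 × 10^-27 = (0.0072)^2 × [C2O4^2-]^3  ⇒  [C2O4^2-] = 3.7 × 10^-8 M.
The salt with the lower threshold [C2O4^2-] precipitates first: La2(C2O4)3.

La2(C2O4)3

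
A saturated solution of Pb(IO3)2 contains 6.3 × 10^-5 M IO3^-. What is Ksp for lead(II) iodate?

Pb(IO3)2(s) ⇌ Pb^2+ + 2 IO3^-
Stoichiometry gives [Pb^2+] = (1/2)[IO3^-] = 3.15 × 10^-5 M.
Ksp = [Pb^2+][IO3^-]^2
Ksp = 3.15 x 10^-5 × (6.3 × 10^-5)^2 = 1.3 × 10^-13

Ksp ≈ 1.3 × 10^-13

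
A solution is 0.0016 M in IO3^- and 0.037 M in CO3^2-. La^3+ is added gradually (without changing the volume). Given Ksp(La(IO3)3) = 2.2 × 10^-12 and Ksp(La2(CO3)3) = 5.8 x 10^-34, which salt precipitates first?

La2(CO3)3

Precipitation of each salt starts when its ion product equals its Ksp.
For La(IO3)3: 2.2 × 10^-12 = (0.0016)^3 × [La^3+]  ⇒  [La^3+] = 5.4 × 10^-4 M.
For La2(CO3)3: 5.8 x 10^-34 = (0.037)^3 × [La^3+]^2  ⇒  [La^3+] = 3.4 × 10^-15 M.
The salt with the lower threshold [La^3+] precipitates first: La2(CO3)3.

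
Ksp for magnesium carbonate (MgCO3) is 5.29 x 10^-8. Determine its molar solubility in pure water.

MgCO3(s) ⇌ Mg^2+(aq) + CO3^2-(aq)
Ksp = [Mg^2+][CO3^2-]
For each mole of MgCO3 that dissolves: [Mg^2+] = s, [CO3^2-] = s.
Ksp = s^2
s = √(5.29 x 10^-8) = 2.30 × 10^-4 M

s = 2.30 × 10^-4 M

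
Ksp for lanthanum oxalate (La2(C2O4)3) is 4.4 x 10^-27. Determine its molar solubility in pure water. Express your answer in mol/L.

La2(C2O4)3(s) ⇌ 2 La^3+ + 3 C2O4^2-
Ksp = [La^3+]^2[C2O4^2-]^3
With molar solubility s: [La^3+] = 2s, [C2O4^2-] = 3s.
Substituting: Ksp = (2s)^2(3s)^3 = 108s^5
Solving, s = (4.4 x 10^-27/108)^(1/5) = 2.1 x 10^-6 M

2.1 x 10^-6 M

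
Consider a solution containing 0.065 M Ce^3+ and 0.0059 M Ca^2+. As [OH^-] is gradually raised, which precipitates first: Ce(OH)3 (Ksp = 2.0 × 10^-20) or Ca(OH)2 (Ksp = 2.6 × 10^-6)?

Precipitation of each salt starts when its ion product equals its Ksp.
For Ce(OH)3: 2.0 × 10^-20 = 0.065 × [OH^-]^3  ⇒  [OH^-] = 6.8 × 10^-7 M.
For Ca(OH)2: 2.6 × 10^-6 = 0.0059 × [OH^-]^2  ⇒  [OH^-] = 2.1 x 10^-2 M.
The salt with the lower threshold [OH^-] precipitates first: Ce(OH)3.

Ce(OH)3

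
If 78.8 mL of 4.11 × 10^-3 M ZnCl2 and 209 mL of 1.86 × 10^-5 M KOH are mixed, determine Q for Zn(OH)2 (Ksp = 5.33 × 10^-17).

Total volume = 78.8 + 209 = 287.8 mL.
[Zn^2+] = 4.11 × 10^-3 × (78.8/287.8) = 1.125 × 10^-3 M
[OH^-] = 1.86 x 10^-5 × (209/287.8) = 1.351 x 10^-5 M
Zn(OH)2(s) <=> Zn^2+(aq) + 2 OH^-(aq), so Q = [Zn^2+][OH^-]^2
Q = (1.125 x 10^-3)(1.351 x 10^-5)^2 = 2.05 x 10^-13
Q > Ksp, so Zn(OH)2 will precipitate.

2.05 x 10^-13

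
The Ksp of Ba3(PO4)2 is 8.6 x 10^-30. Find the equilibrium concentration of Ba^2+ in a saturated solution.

[Ba^2+] ≈ 1.8 x 10^-6 M

Ba3(PO4)2(s) ⇌ 3 Ba^2+(aq) + 2 PO4^3-(aq)
Ksp = [Ba^2+]^3[PO4^3-]^2
For each mole of Ba3(PO4)2 that dissolves: [Ba^2+] = 3s, [PO4^3-] = 2s.
So Ksp = (3s)^3 × (2s)^2 = 108s^5
Solving, s = (8.6 x 10^-30/108)^(1/5) = 6.03 × 10^-7 M
[Ba^2+] = 3s = 1.8 × 10^-6 M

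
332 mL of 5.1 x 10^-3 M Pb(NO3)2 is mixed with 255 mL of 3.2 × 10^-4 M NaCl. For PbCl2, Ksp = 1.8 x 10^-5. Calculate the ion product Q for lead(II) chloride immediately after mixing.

Total volume = 332 + 255 = 587 mL.
[Pb^2+] = 5.1 × 10^-3 × (332/587) = 2.88 × 10^-3 M
[Cl^-] = 3.2 × 10^-4 × (255/587) = 1.39 x 10^-4 M
PbCl2(s) <=> Pb^2+ + 2 Cl^-, so Q = [Pb^2+][Cl^-]^2
Q = (2.88 x 10^-3)(1.39 x 10^-4)^2 = 5.6 × 10^-11
Q < Ksp, so no precipitate of PbCl2 forms.

Q ≈ 5.6 × 10^-11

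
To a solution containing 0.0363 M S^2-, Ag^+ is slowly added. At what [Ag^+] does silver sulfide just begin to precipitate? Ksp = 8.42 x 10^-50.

Ag2S(s) ⇌ 2 Ag^+ + S^2-
Ksp = [Ag^+]^2[S^2-]
Precipitation begins when Q = Ksp. With [S^2-] = 0.0363 M:
8.42 x 10^-50 = (0.0363) × [Ag^+]^2
[Ag^+] = (8.42 x 10^-50 / 3.63 x 10^-2)^(1/2) = 1.52 × 10^-24 M

[Ag^+] = 1.52e-24 M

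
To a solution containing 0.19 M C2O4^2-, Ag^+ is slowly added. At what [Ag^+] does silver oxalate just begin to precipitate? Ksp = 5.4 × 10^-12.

[Ag^+] ≈ 5.3 × 10^-6 M

Ag2C2O4(s) ⇌ 2 Ag^+(aq) + C2O4^2-(aq)
Ksp = [Ag^+]^2[C2O4^2-]
Precipitation begins when Q = Ksp. With [C2O4^2-] = 0.19 M:
5.4 × 10^-12 = (0.19) × [Ag^+]^2
[Ag^+] = (5.4 × 10^-12 / 1.9 × 10^-1)^(1/2) = 5.3 × 10^-6 M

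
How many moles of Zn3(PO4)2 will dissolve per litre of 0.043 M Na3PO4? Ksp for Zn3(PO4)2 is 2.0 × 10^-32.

Zn3(PO4)2(s) ⇌ 3 Zn^2+ + 2 PO4^3-
Ksp = [Zn^2+]^3[PO4^3-]^2
Let s = moles of Zn3(PO4)2 that dissolve per litre. [Zn^2+] = 3s, [PO4^3-] = 0.043 + 2s ≈ 0.043 (common-ion effect: PO4^3- is already 0.043 M).
Ksp ≈ (3s)^3 × (0.043)^2
s = 7.4 × 10^-11 M
Check: 2s = 1.5 x 10^-10 ≪ 0.043, so the approximation is valid.

s ≈ 7.4 x 10^-11 M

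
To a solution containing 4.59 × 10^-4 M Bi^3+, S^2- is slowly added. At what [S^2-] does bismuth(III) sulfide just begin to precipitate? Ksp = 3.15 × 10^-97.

Bi2S3(s) ⇌ 2 Bi^3+(aq) + 3 S^2-(aq)
Ksp = [Bi^3+]^2[S^2-]^3
Precipitation begins when Q = Ksp. With [Bi^3+] = 4.59 × 10^-4 M:
3.15 × 10^-97 = (4.59 × 10^-4)^2 × [S^2-]^3
[S^2-] = (3.15 × 10^-97 / 2.107 x 10^-7)^(1/3) = 1.14 × 10^-30 M

1.14 × 10^-30 M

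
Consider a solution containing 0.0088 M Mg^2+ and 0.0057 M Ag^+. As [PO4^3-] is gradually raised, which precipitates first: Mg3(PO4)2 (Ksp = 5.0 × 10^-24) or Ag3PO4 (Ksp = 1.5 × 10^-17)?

Each salt begins to precipitate when Q = Ksp, i.e. when [PO4^3-] reaches its threshold.
For Mg3(PO4)2: 5.0 × 10^-24 = (0.0088)^3 × [PO4^3-]^2  ⇒  [PO4^3-] = 2.7 × 10^-9 M.
For Ag3PO4: 1.5 × 10^-17 = (0.0057)^3 × [PO4^3-]  ⇒  [PO4^3-] = 8.1 × 10^-11 M.
The salt with the lower threshold [PO4^3-] precipitates first: Ag3PO4.

Ag3PO4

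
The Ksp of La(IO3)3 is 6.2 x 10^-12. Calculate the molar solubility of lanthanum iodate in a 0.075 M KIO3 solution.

La(IO3)3(s) ⇌ La^3+ + 3 IO3^-
Ksp = [La^3+][IO3^-]^3
Let s = moles of La(IO3)3 that dissolve per litre. [La^3+] = s, [IO3^-] = 0.075 + 3s ≈ 0.075 (since IO3^- from KIO3 dominates).
Ksp ≈ s × (0.075)^3
s = 1.5 x 10^-8 M
Check: 3s = 4.4 × 10^-8 ≪ 0.075, so the approximation is valid.

s = 1.5e-8 M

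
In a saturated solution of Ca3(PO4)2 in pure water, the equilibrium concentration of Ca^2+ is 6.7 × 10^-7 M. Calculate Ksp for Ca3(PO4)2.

Ksp ≈ 6.0 × 10^-32

Ca3(PO4)2(s) ⇌ 3 Ca^2+(aq) + 2 PO4^3-(aq)
Stoichiometry gives [PO4^3-] = (2/3)[Ca^2+] = 4.47 × 10^-7 M.
Ksp = [Ca^2+]^3[PO4^3-]^2
Ksp = (6.7 x 10^-7)^3 × (4.47 × 10^-7)^2 = 6.0 x 10^-32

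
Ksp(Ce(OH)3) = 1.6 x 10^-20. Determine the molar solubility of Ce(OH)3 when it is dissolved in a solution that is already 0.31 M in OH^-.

Ce(OH)3(s) ⇌ Ce^3+ + 3 OH^-
Ksp = [Ce^3+][OH^-]^3
If s mol/L dissolves here, [Ce^3+] = s, [OH^-] = 0.31 + 3s ≈ 0.31 (common-ion effect: OH^- is already 0.31 M).
Ksp ≈ s × (0.31)^3
s = 5.4 × 10^-19 M
Check: 3s = 1.6 x 10^-18 ≪ 0.31, so the approximation is valid.

5.4 × 10^-19 M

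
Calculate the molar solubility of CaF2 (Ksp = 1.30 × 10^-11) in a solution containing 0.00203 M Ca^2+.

s = 4.00 × 10^-5 M

CaF2(s) ⇌ Ca^2+(aq) + 2 F^-(aq)
Ksp = [Ca^2+][F^-]^2
Let s = moles of CaF2 that dissolve per litre. [Ca^2+] = 0.00203 + s ≈ 0.00203, [F^-] = 2s (since the Ca^2+ already present dominates).
Ksp ≈ 0.00203 × (2s)^2
s = 4.00 × 10^-5 M
Check: s = 4.0 x 10^-5 ≪ 0.00203, so the approximation is valid.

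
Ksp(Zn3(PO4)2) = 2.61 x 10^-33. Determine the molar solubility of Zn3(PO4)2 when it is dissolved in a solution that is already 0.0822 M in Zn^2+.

Zn3(PO4)2(s) ⇌ 3 Zn^2+(aq) + 2 PO4^3-(aq)
Ksp = [Zn^2+]^3[PO4^3-]^2
Let s be the molar solubility in this solution. [Zn^2+] = 0.0822 + 3s ≈ 0.0822, [PO4^3-] = 2s (common-ion effect: Zn^2+ is already 0.0822 M).
Ksp ≈ (0.0822)^3 × (2s)^2
s = 1.08 x 10^-15 M
Check: 3s = 3.3 x 10^-15 ≪ 0.0822, so the approximation is valid.

s = 1.08 × 10^-15 M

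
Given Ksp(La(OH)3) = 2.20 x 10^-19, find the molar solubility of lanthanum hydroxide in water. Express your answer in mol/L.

La(OH)3(s) ⇌ La^3+ + 3 OH^-
Ksp = [La^3+][OH^-]^3
If s mol/L of La(OH)3 dissolves, [La^3+] = s and [OH^-] = 3s.
Substituting: Ksp = s(3s)^3 = 27s^4
s = (2.20 x 10^-19 / 27)^(1/4) = 9.50 x 10^-6 M

s = 9.50 x 10^-6 M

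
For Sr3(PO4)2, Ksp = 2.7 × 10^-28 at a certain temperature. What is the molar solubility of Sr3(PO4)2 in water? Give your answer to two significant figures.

Sr3(PO4)2(s) ⇌ 3 Sr^2+ + 2 PO4^3-
Ksp = [Sr^2+]^3[PO4^3-]^2
Let s = molar solubility. Then [Sr^2+] = 3s and [PO4^3-] = 2s.
Substituting: Ksp = (3s)^3(2s)^2 = 108s^5
Solving, s = (2.7 × 10^-28/108)^(1/5) = 1.2 × 10^-6 M

1.2e-6 M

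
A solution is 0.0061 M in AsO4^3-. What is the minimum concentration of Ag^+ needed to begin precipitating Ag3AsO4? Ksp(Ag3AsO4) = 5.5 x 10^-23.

Ag3AsO4(s) <=> 3 Ag^+ + AsO4^3-
Ksp = [Ag^+]^3[AsO4^3-]
Precipitation begins when Q = Ksp. With [AsO4^3-] = 0.0061 M:
5.5 x 10^-23 = (0.0061) × [Ag^+]^3
[Ag^+] = (5.5 x 10^-23 / 6.1 × 10^-3)^(1/3) = 2.1 x 10^-7 M

[Ag^+] = 2.1 × 10^-7 M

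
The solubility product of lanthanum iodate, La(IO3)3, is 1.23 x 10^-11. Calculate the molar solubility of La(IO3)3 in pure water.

s = 8.22 x 10^-4 M

La(IO3)3(s) ⇌ La^3+ + 3 IO3^-
Ksp = [La^3+][IO3^-]^3
If s mol/L of La(IO3)3 dissolves, [La^3+] = s and [IO3^-] = 3s.
Ksp = s(3s)^3 = 27s^4
s^4 = 1.23 x 10^-11 / 27, so s = 8.22 x 10^-4 M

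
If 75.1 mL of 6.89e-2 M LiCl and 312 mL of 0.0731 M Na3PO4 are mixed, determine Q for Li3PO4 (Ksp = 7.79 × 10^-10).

1.41 × 10^-7

Total volume = 75.1 + 312 = 387.1 mL.
[Li^+] = 6.89 × 10^-2 × (75.1/387.1) = 1.337 × 10^-2 M
[PO4^3-] = 7.31 × 10^-2 × (312/387.1) = 5.892 × 10^-2 M
Li3PO4(s) <=> 3 Li^+ + PO4^3-, so Q = [Li^+]^3[PO4^3-]
Q = (1.337 × 10^-2)^3(5.892 × 10^-2) = 1.41 x 10^-7
Q > Ksp, so Li3PO4 will precipitate.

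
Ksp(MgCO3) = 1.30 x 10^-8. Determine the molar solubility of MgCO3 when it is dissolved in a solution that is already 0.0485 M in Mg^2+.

MgCO3(s) ⇌ Mg^2+(aq) + CO3^2-(aq)
Ksp = [Mg^2+][CO3^2-]
If s mol/L dissolves here, [Mg^2+] = 0.0485 + s ≈ 0.0485, [CO3^2-] = s (since the Mg^2+ already present dominates).
Ksp ≈ 0.0485 × s
s = 2.68 × 10^-7 M
Check: s = 2.7 × 10^-7 ≪ 0.0485, so the approximation is valid.

s = 2.68 x 10^-7 M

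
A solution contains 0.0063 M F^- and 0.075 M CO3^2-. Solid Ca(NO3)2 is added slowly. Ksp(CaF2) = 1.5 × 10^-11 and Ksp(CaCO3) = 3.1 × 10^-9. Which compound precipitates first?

Precipitation of each salt starts when its ion product equals its Ksp.
For CaF2: 1.5 × 10^-11 = (0.0063)^2 × [Ca^2+]  ⇒  [Ca^2+] = 3.8 × 10^-7 M.
For CaCO3: 3.1 × 10^-9 = 0.075 × [Ca^2+]  ⇒  [Ca^2+] = 4.1 × 10^-8 M.
The salt with the lower threshold [Ca^2+] precipitates first: CaCO3.

CaCO3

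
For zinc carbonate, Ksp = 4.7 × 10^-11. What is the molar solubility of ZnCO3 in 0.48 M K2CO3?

s ≈ 9.8 × 10^-11 M

ZnCO3(s) ⇌ Zn^2+(aq) + CO3^2-(aq)
Ksp = [Zn^2+][CO3^2-]
If s mol/L dissolves here, [Zn^2+] = s, [CO3^2-] = 0.48 + s ≈ 0.48 (Ksp is small, so little additional dissolves).
Ksp ≈ s × 0.48
s = 9.8 × 10^-11 M
Check: s = 9.8 × 10^-11 ≪ 0.48, so the approximation is valid.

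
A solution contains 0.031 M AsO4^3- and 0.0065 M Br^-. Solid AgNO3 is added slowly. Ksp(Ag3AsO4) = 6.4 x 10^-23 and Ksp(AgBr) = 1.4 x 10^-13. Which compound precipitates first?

AgBr

Each salt begins to precipitate when Q = Ksp, i.e. when [Ag^+] reaches its threshold.
For Ag3AsO4: 6.4 x 10^-23 = 0.031 × [Ag^+]^3  ⇒  [Ag^+] = 1.3 x 10^-7 M.
For AgBr: 1.4 x 10^-13 = 0.0065 × [Ag^+]  ⇒  [Ag^+] = 2.2 x 10^-11 M.
The salt with the lower threshold [Ag^+] precipitates first: AgBr.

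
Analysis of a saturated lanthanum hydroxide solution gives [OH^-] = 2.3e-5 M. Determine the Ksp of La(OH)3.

Ksp = 9.3 × 10^-20

La(OH)3(s) <=> La^3+ + 3 OH^-
Stoichiometry gives [La^3+] = (1/3)[OH^-] = 7.67 × 10^-6 M.
Ksp = [La^3+][OH^-]^3
Ksp = 7.67 × 10^-6 × (2.3 × 10^-5)^3 = 9.3 × 10^-20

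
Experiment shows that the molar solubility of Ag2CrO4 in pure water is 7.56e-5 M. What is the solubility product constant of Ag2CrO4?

Ksp ≈ 1.73 × 10^-12

Ag2CrO4(s) ⇌ 2 Ag^+ + CrO4^2-
Let s = molar solubility. Then [Ag^+] = 2s and [CrO4^2-] = s.
Ksp = [Ag^+]^2[CrO4^2-]
Substituting: Ksp = (2s)^2s = 4s^3
With s = 7.56 × 10^-5: Ksp = 1.73 × 10^-12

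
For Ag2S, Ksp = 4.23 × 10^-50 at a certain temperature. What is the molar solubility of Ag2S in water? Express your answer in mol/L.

2.19 × 10^-17 M

Ag2S(s) ⇌ 2 Ag^+ + S^2-
Ksp = [Ag^+]^2[S^2-]
If s mol/L of Ag2S dissolves, [Ag^+] = 2s and [S^2-] = s.
Substituting: Ksp = (2s)^2s = 4s^3
s = (4.23 × 10^-50 / 4)^(1/3) = 2.19 × 10^-17 M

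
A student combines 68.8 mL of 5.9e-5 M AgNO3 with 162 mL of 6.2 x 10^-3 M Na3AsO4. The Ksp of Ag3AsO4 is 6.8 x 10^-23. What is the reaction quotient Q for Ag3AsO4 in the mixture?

2.4e-17

Total volume = 68.8 + 162 = 230.8 mL.
[Ag^+] = 5.9 × 10^-5 × (68.8/230.8) = 1.76 × 10^-5 M
[AsO4^3-] = 6.2 × 10^-3 × (162/230.8) = 4.35 × 10^-3 M
Ag3AsO4(s) ⇌ 3 Ag^+(aq) + AsO4^3-(aq), so Q = [Ag^+]^3[AsO4^3-]
Q = (1.76 × 10^-5)^3(4.35 × 10^-3) = 2.4 × 10^-17
Q > Ksp, so Ag3AsO4 will precipitate.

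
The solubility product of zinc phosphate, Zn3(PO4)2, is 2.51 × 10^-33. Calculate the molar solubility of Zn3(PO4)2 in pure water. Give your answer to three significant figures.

Zn3(PO4)2(s) ⇌ 3 Zn^2+(aq) + 2 PO4^3-(aq)
Ksp = [Zn^2+]^3[PO4^3-]^2
With molar solubility s: [Zn^2+] = 3s, [PO4^3-] = 2s.
Ksp = (3s)^3(2s)^2 = 108s^5
Solving, s = (2.51 × 10^-33/108)^(1/5) = 1.18 x 10^-7 M

s ≈ 1.18 × 10^-7 M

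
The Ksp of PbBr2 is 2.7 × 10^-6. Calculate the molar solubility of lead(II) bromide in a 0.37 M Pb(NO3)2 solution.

1.4e-3 M

PbBr2(s) ⇌ Pb^2+(aq) + 2 Br^-(aq)
Ksp = [Pb^2+][Br^-]^2
Let s be the molar solubility in this solution. [Pb^2+] = 0.37 + s ≈ 0.37, [Br^-] = 2s (since Pb^2+ from Pb(NO3)2 dominates).
Ksp ≈ 0.37 × (2s)^2
s = 1.4 × 10^-3 M
Check: s = 1.4 x 10^-3 ≪ 0.37, so the approximation is valid.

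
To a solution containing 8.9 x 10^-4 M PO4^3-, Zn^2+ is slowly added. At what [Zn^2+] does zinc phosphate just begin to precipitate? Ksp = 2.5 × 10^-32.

Zn3(PO4)2(s) <=> 3 Zn^2+ + 2 PO4^3-
Ksp = [Zn^2+]^3[PO4^3-]^2
Precipitation begins when Q = Ksp. With [PO4^3-] = 8.9 x 10^-4 M:
2.5 × 10^-32 = (8.9 x 10^-4)^2 × [Zn^2+]^3
[Zn^2+] = (2.5 × 10^-32 / 7.92 × 10^-7)^(1/3) = 3.2 × 10^-9 M

[Zn^2+] ≈ 3.2 × 10^-9 M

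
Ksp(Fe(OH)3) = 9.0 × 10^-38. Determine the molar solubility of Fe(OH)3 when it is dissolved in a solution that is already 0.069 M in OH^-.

Fe(OH)3(s) ⇌ Fe^3+(aq) + 3 OH^-(aq)
Ksp = [Fe^3+][OH^-]^3
Let s be the molar solubility in this solution. [Fe^3+] = s, [OH^-] = 0.069 + 3s ≈ 0.069 (since the OH^- already present dominates).
Ksp ≈ s × (0.069)^3
s = 2.7 x 10^-34 M
Check: 3s = 8.2 × 10^-34 ≪ 0.069, so the approximation is valid.

s ≈ 2.7e-34 M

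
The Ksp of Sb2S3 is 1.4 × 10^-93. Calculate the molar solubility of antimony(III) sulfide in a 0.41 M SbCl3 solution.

6.8e-32 M

Sb2S3(s) ⇌ 2 Sb^3+(aq) + 3 S^2-(aq)
Ksp = [Sb^3+]^2[S^2-]^3
Let s = moles of Sb2S3 that dissolve per litre. [Sb^3+] = 0.41 + 2s ≈ 0.41, [S^2-] = 3s (since Sb^3+ from SbCl3 dominates).
Ksp ≈ (0.41)^2 × (3s)^3
s = 6.8 × 10^-32 M
Check: 2s = 1.4 × 10^-31 ≪ 0.41, so the approximation is valid.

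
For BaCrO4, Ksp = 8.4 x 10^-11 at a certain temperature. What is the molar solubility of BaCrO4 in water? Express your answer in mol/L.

s ≈ 9.2 x 10^-6 M

BaCrO4(s) ⇌ Ba^2+(aq) + CrO4^2-(aq)
Ksp = [Ba^2+][CrO4^2-]
With molar solubility s: [Ba^2+] = s, [CrO4^2-] = s.
Ksp = s × s = s^2
s = √(8.4 x 10^-11) = 9.2 × 10^-6 M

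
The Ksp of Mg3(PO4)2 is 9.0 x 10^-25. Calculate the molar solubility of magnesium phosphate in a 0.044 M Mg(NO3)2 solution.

Mg3(PO4)2(s) <=> 3 Mg^2+ + 2 PO4^3-
Ksp = [Mg^2+]^3[PO4^3-]^2
Let s be the molar solubility in this solution. [Mg^2+] = 0.044 + 3s ≈ 0.044, [PO4^3-] = 2s (common-ion effect: Mg^2+ is already 0.044 M).
Ksp ≈ (0.044)^3 × (2s)^2
s = 5.1 × 10^-11 M
Check: 3s = 1.5 x 10^-10 ≪ 0.044, so the approximation is valid.

s = 5.1e-11 M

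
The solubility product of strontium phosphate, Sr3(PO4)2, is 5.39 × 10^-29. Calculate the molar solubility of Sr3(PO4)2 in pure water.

Sr3(PO4)2(s) ⇌ 3 Sr^2+(aq) + 2 PO4^3-(aq)
Ksp = [Sr^2+]^3[PO4^3-]^2
For each mole of Sr3(PO4)2 that dissolves: [Sr^2+] = 3s, [PO4^3-] = 2s.
So Ksp = (3s)^3 × (2s)^2 = 108s^5
Solving, s = (5.39 × 10^-29/108)^(1/5) = 8.70 × 10^-7 M

s ≈ 8.70 × 10^-7 M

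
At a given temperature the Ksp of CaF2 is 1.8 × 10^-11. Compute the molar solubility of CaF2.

s = 1.7 × 10^-4 M

CaF2(s) <=> Ca^2+(aq) + 2 F^-(aq)
Ksp = [Ca^2+][F^-]^2
If s mol/L of CaF2 dissolves, [Ca^2+] = s and [F^-] = 2s.
Ksp = s(2s)^2 = 4s^3
s = (1.8 × 10^-11 / 4)^(1/3) = 1.7 × 10^-4 M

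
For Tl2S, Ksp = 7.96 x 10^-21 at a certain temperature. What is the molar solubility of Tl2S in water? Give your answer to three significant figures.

s ≈ 1.26e-7 M

Tl2S(s) ⇌ 2 Tl^+(aq) + S^2-(aq)
Ksp = [Tl^+]^2[S^2-]
If s mol/L of Tl2S dissolves, [Tl^+] = 2s and [S^2-] = s.
Substituting: Ksp = (2s)^2s = 4s^3
Solving, s = (7.96 x 10^-21/4)^(1/3) = 1.26 × 10^-7 M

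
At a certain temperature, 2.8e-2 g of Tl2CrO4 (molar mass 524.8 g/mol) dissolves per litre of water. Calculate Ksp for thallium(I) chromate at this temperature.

Molar solubility s = (2.8 x 10^-2 g/L) / (524.8 g/mol) = 5.34 × 10^-5 M.
Tl2CrO4(s) ⇌ 2 Tl^+ + CrO4^2-
Let s = molar solubility. Then [Tl^+] = 2s and [CrO4^2-] = s.
Ksp = [Tl^+]^2[CrO4^2-]
So Ksp = (2s)^2 × s = 4s^3
With s = 5.34 x 10^-5: Ksp = 6.1 × 10^-13

6.1 × 10^-13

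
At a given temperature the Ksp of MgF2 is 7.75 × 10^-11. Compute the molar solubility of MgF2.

MgF2(s) ⇌ Mg^2+(aq) + 2 F^-(aq)
Ksp = [Mg^2+][F^-]^2
For each mole of MgF2 that dissolves: [Mg^2+] = s, [F^-] = 2s.
Substituting: Ksp = s(2s)^2 = 4s^3
s = (7.75 × 10^-11 / 4)^(1/3) = 2.69 x 10^-4 M

2.69 × 10^-4 M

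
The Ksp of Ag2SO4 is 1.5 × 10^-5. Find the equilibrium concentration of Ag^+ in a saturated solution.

[Ag^+] = 3.1 × 10^-2 M

Ag2SO4(s) ⇌ 2 Ag^+ + SO4^2-
Ksp = [Ag^+]^2[SO4^2-]
Let s = molar solubility. Then [Ag^+] = 2s and [SO4^2-] = s.
So Ksp = (2s)^2 × s = 4s^3
Solving, s = (1.5 × 10^-5/4)^(1/3) = 1.55 × 10^-2 M
[Ag^+] = 2s = 3.1 × 10^-2 M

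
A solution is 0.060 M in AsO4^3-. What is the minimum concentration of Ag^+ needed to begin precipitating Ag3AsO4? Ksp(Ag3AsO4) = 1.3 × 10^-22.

[Ag^+] ≈ 1.3 × 10^-7 M

Ag3AsO4(s) <=> 3 Ag^+(aq) + AsO4^3-(aq)
Ksp = [Ag^+]^3[AsO4^3-]
Precipitation begins when Q = Ksp. With [AsO4^3-] = 0.060 M:
1.3 × 10^-22 = (0.060) × [Ag^+]^3
[Ag^+] = (1.3 × 10^-22 / 6.0 x 10^-2)^(1/3) = 1.3 x 10^-7 M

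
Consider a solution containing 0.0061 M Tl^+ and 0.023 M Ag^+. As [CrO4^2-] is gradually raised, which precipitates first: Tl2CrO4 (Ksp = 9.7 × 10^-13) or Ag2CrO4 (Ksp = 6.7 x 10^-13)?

Ag2CrO4

Each salt begins to precipitate when Q = Ksp, i.e. when [CrO4^2-] reaches its threshold.
For Tl2CrO4: 9.7 × 10^-13 = (0.0061)^2 × [CrO4^2-]  ⇒  [CrO4^2-] = 2.6 × 10^-8 M.
For Ag2CrO4: 6.7 x 10^-13 = (0.023)^2 × [CrO4^2-]  ⇒  [CrO4^2-] = 1.3 x 10^-9 M.
The salt with the lower threshold [CrO4^2-] precipitates first: Ag2CrO4.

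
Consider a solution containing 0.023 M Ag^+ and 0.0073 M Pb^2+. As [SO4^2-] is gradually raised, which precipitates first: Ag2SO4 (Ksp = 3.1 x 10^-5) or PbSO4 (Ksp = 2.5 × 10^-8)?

Precipitation of each salt starts when its ion product equals its Ksp.
For Ag2SO4: 3.1 x 10^-5 = (0.023)^2 × [SO4^2-]  ⇒  [SO4^2-] = 5.9 × 10^-2 M.
For PbSO4: 2.5 × 10^-8 = 0.0073 × [SO4^2-]  ⇒  [SO4^2-] = 3.4 × 10^-6 M.
The salt with the lower threshold [SO4^2-] precipitates first: PbSO4.

PbSO4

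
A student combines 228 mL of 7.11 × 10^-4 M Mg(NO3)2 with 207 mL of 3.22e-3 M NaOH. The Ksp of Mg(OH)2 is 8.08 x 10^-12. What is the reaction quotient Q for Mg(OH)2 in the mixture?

Q ≈ 8.75 × 10^-10

Total volume = 228 + 207 = 435 mL.
[Mg^2+] = 7.11 × 10^-4 × (228/435) = 3.727 × 10^-4 M
[OH^-] = 3.22 × 10^-3 × (207/435) = 1.532 x 10^-3 M
Mg(OH)2(s) ⇌ Mg^2+ + 2 OH^-, so Q = [Mg^2+][OH^-]^2
Q = (3.727 × 10^-4)(1.532 × 10^-3)^2 = 8.75 x 10^-10
Q > Ksp, so Mg(OH)2 will precipitate.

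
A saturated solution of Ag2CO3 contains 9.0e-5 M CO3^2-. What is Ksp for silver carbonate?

Ag2CO3(s) <=> 2 Ag^+ + CO3^2-
Stoichiometry gives [Ag^+] = (2/1)[CO3^2-] = 1.80 × 10^-4 M.
Ksp = [Ag^+]^2[CO3^2-]
Ksp = (1.80 x 10^-4)^2 × 9.0 × 10^-5 = 2.9 × 10^-12

Ksp ≈ 2.9e-12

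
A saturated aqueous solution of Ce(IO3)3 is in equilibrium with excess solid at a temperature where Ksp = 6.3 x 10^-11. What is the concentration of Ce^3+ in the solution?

Ce(IO3)3(s) ⇌ Ce^3+ + 3 IO3^-
Ksp = [Ce^3+][IO3^-]^3
With molar solubility s: [Ce^3+] = s, [IO3^-] = 3s.
So Ksp = s × (3s)^3 = 27s^4
s^4 = 6.3 x 10^-11 / 27, so s = 1.24 x 10^-3 M
[Ce^3+] = s = 1.2 × 10^-3 M

1.2 × 10^-3 M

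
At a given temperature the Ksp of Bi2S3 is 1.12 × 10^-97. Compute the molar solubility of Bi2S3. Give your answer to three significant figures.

1.60 x 10^-20 M

Bi2S3(s) ⇌ 2 Bi^3+ + 3 S^2-
Ksp = [Bi^3+]^2[S^2-]^3
For each mole of Bi2S3 that dissolves: [Bi^3+] = 2s, [S^2-] = 3s.
Substituting: Ksp = (2s)^2(3s)^3 = 108s^5
s^5 = 1.12 × 10^-97 / 108, so s = 1.60 x 10^-20 M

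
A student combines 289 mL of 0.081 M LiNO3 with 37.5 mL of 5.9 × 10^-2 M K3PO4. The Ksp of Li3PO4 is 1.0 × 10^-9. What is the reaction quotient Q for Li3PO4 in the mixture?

Total volume = 289 + 37.5 = 326.5 mL.
[Li^+] = 8.1 × 10^-2 × (289/326.5) = 7.17 x 10^-2 M
[PO4^3-] = 5.9 × 10^-2 × (37.5/326.5) = 6.78 x 10^-3 M
Li3PO4(s) <=> 3 Li^+ + PO4^3-, so Q = [Li^+]^3[PO4^3-]
Q = (7.17 × 10^-2)^3(6.78 x 10^-3) = 2.5 × 10^-6
Q > Ksp, so Li3PO4 will precipitate.

Q = 2.5e-6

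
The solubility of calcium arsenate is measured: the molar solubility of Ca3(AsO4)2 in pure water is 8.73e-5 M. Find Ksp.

5.48 × 10^-19

Ca3(AsO4)2(s) ⇌ 3 Ca^2+(aq) + 2 AsO4^3-(aq)
Let s = molar solubility. Then [Ca^2+] = 3s and [AsO4^3-] = 2s.
Ksp = [Ca^2+]^3[AsO4^3-]^2
Substituting: Ksp = (3s)^3(2s)^2 = 108s^5
Ksp = 108 × (8.73 x 10^-5)^5 = 5.48 x 10^-19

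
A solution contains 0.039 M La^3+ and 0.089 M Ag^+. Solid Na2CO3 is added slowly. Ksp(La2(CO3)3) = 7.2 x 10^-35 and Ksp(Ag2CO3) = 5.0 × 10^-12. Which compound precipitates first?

Each salt begins to precipitate when Q = Ksp, i.e. when [CO3^2-] reaches its threshold.
For La2(CO3)3: 7.2 x 10^-35 = (0.039)^2 × [CO3^2-]^3  ⇒  [CO3^2-] = 3.6 × 10^-11 M.
For Ag2CO3: 5.0 × 10^-12 = (0.089)^2 × [CO3^2-]  ⇒  [CO3^2-] = 6.3 × 10^-10 M.
The salt with the lower threshold [CO3^2-] precipitates first: La2(CO3)3.

La2(CO3)3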